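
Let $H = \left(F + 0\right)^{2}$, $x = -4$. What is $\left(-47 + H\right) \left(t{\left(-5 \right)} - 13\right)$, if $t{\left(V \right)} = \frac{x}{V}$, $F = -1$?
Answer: $\frac{2806}{5} \approx 561.2$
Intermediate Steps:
$t{\left(V \right)} = - \frac{4}{V}$
$H = 1$ ($H = \left(-1 + 0\right)^{2} = \left(-1\right)^{2} = 1$)
$\left(-47 + H\right) \left(t{\left(-5 \right)} - 13\right) = \left(-47 + 1\right) \left(- \frac{4}{-5} - 13\right) = - 46 \left(\left(-4\right) \left(- \frac{1}{5}\right) - 13\right) = - 46 \left(\frac{4}{5} - 13\right) = \left(-46\right) \left(- \frac{61}{5}\right) = \frac{2806}{5}$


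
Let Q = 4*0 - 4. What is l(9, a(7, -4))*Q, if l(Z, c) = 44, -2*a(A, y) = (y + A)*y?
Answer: -176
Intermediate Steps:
a(A, y) = -y*(A + y)/2 (a(A, y) = -(y + A)*y/2 = -(A + y)*y/2 = -y*(A + y)/2)
Q = -4 (Q = 0 - 4 = -4)
l(9, a(7, -4))*Q = 44*(-4) = -176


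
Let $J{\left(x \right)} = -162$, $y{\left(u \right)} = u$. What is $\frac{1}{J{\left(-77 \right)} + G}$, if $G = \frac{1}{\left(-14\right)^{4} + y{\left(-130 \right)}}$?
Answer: $- \frac{38286}{6202331} \approx -0.0061728$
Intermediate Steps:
$G = \frac{1}{38286}$ ($G = \frac{1}{\left(-14\right)^{4} - 130} = \frac{1}{38416 - 130} = \frac{1}{38286} \approx 2.6119 \cdot 10^{-5}$)
$\frac{1}{J{\left(-77 \right)} + G} = \frac{1}{-162 + \frac{1}{38286}} = \frac{1}{- \frac{6202331}{38286}} = - \frac{38286}{6202331}$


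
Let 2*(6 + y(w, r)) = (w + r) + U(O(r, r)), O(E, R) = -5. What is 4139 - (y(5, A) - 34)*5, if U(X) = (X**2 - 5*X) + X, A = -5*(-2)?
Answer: 4189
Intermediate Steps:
A = 10
U(X) = X**2 - 4*X
y(w, r) = 33/2 + r/2 + w/2 (y(w, r) = -6 + ((w + r) - 5*(-4 - 5))/2 = -6 + ((r + w) - 5*(-9))/2 = -6 + ((r + w) + 45)/2 = -6 + (45 + r + w)/2 = -6 + (45/2 + r/2 + w/2) = 33/2 + r/2 + w/2)
4139 - (y(5, A) - 34)*5 = 4139 - ((33/2 + (1/2)*10 + (1/2)*5) - 34)*5 = 4139 - ((33/2 + 5 + 5/2) - 34)*5 = 4139 - (24 - 34)*5 = 4139 - (-10)*5 = 4139 - 1*(-50) = 4139 + 50 = 4189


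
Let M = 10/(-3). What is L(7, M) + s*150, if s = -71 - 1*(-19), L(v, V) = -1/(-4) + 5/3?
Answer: -93577/12 ≈ -7798.1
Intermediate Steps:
M = -10/3 (M = 10*(-⅓) = -10/3 ≈ -3.3333)
L(v, V) = 23/12 (L(v, V) = -1*(-¼) + 5*(⅓) = ¼ + 5/3 = 23/12)
s = -52 (s = -71 + 19 = -52)
L(7, M) + s*150 = 23/12 - 52*150 = 23/12 - 7800 = -93577/12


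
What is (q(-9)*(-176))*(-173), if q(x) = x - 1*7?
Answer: -487168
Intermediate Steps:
q(x) = -7 + x (q(x) = x - 7 = -7 + x)
(q(-9)*(-176))*(-173) = ((-7 - 9)*(-176))*(-173) = -16*(-176)*(-173) = 2816*(-173) = -487168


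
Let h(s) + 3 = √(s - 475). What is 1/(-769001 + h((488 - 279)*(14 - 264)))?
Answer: -769004/591367204741 - 5*I*√2109/591367204741 ≈ -1.3004e-6 - 3.8829e-10*I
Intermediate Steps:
h(s) = -3 + √(-475 + s) (h(s) = -3 + √(s - 475) = -3 + √(-475 + s))
1/(-769001 + h((488 - 279)*(14 - 264))) = 1/(-769001 + (-3 + √(-475 + (488 - 279)*(14 - 264)))) = 1/(-769001 + (-3 + √(-475 + 209*(-250)))) = 1/(-769001 + (-3 + √(-475 - 52250))) = 1/(-769001 + (-3 + √(-52725))) = 1/(-769001 + (-3 + 5*I*√2109)) = 1/(-769004 + 5*I*√2109)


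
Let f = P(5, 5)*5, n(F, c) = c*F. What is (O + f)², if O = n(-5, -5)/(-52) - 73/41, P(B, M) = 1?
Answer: 34093921/4545424 ≈ 7.5007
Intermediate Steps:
n(F, c) = F*c
f = 5 (f = 1*5 = 5)
O = -4821/2132 (O = -5*(-5)/(-52) - 73/41 = 25*(-1/52) - 73*1/41 = -25/52 - 73/41 = -4821/2132 ≈ -2.2613)
(O + f)² = (-4821/2132 + 5)² = (5839/2132)² = 34093921/4545424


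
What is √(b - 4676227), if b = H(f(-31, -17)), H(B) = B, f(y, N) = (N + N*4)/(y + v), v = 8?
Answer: 4*I*√154607633/23 ≈ 2162.5*I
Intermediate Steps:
f(y, N) = 5*N/(8 + y) (f(y, N) = (N + N*4)/(y + 8) = (N + 4*N)/(8 + y) = (5*N)/(8 + y) = 5*N/(8 + y))
b = 85/23 (b = 5*(-17)/(8 - 31) = 5*(-17)/(-23) = 5*(-17)*(-1/23) = 85/23 ≈ 3.6957)
√(b - 4676227) = √(85/23 - 4676227) = √(-107553136/23) = 4*I*√154607633/23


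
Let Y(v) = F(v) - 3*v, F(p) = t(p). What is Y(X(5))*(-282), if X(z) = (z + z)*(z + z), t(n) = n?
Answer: 56400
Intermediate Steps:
F(p) = p
X(z) = 4*z² (X(z) = (2*z)*(2*z) = 4*z²)
Y(v) = -2*v (Y(v) = v - 3*v = -2*v)
Y(X(5))*(-282) = -8*5²*(-282) = -8*25*(-282) = -2*100*(-282) = -200*(-282) = 56400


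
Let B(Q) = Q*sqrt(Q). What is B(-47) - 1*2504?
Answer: -2504 - 47*I*sqrt(47) ≈ -2504.0 - 322.22*I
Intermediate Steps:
B(Q) = Q**(3/2)
B(-47) - 1*2504 = (-47)**(3/2) - 1*2504 = -47*I*sqrt(47) - 2504 = -2504 - 47*I*sqrt(47)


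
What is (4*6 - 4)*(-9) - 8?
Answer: -188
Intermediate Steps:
(4*6 - 4)*(-9) - 8 = (24 - 4)*(-9) - 8 = 20*(-9) - 8 = -180 - 8 = -188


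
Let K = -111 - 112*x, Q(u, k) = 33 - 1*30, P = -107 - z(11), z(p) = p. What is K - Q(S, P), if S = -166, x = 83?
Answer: -9410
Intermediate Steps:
P = -118 (P = -107 - 1*11 = -107 - 11 = -118)
Q(u, k) = 3 (Q(u, k) = 33 - 30 = 3)
K = -9407 (K = -111 - 112*83 = -111 - 9296 = -9407)
K - Q(S, P) = -9407 - 1*3 = -9407 - 3 = -9410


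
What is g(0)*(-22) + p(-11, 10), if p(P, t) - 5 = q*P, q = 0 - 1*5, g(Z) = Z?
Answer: 60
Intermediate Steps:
q = -5 (q = 0 - 5 = -5)
p(P, t) = 5 - 5*P
g(0)*(-22) + p(-11, 10) = 0*(-22) + (5 - 5*(-11)) = 0 + (5 + 55) = 0 + 60 = 60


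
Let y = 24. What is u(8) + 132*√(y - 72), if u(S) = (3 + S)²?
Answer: 121 + 528*I*√3 ≈ 121.0 + 914.52*I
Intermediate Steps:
u(8) + 132*√(y - 72) = (3 + 8)² + 132*√(24 - 72) = 11² + 132*√(-48) = 121 + 132*(4*I*√3) = 121 + 528*I*√3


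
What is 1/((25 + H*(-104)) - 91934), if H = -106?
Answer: -1/80885 ≈ -1.2363e-5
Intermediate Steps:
1/((25 + H*(-104)) - 91934) = 1/((25 - 106*(-104)) - 91934) = 1/((25 + 11024) - 91934) = 1/(11049 - 91934) = 1/(-80885) = -1/80885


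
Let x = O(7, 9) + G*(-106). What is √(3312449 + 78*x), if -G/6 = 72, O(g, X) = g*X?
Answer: √6889139 ≈ 2624.7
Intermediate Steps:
O(g, X) = X*g
G = -432 (G = -6*72 = -432)
x = 45855 (x = 9*7 - 432*(-106) = 63 + 45792 = 45855)
√(3312449 + 78*x) = √(3312449 + 78*45855) = √(3312449 + 3576690) = √6889139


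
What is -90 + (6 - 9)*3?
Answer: -99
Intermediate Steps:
-90 + (6 - 9)*3 = -90 - 3*3 = -90 - 9 = -99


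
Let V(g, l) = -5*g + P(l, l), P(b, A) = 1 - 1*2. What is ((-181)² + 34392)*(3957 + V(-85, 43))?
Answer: 294197293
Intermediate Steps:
P(b, A) = -1 (P(b, A) = 1 - 2 = -1)
V(g, l) = -1 - 5*g (V(g, l) = -5*g - 1 = -1 - 5*g)
((-181)² + 34392)*(3957 + V(-85, 43)) = ((-181)² + 34392)*(3957 + (-1 - 5*(-85))) = (32761 + 34392)*(3957 + (-1 + 425)) = 67153*(3957 + 424) = 67153*4381 = 294197293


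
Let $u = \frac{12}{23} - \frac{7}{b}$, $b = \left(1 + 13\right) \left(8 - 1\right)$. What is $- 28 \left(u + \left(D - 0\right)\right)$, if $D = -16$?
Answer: $\frac{10014}{23} \approx 435.39$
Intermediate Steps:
$b = 98$ ($b = 14 \cdot 7 = 98$)
$u = \frac{145}{322}$ ($u = \frac{12}{23} - \frac{7}{98} = 12 \cdot \frac{1}{23} - \frac{1}{14} = \frac{12}{23} - \frac{1}{14} = \frac{145}{322} \approx 0.45031$)
$- 28 \left(u + \left(D - 0\right)\right) = - 28 \left(\frac{145}{322} - 16\right) = \left(-28\right) \left(- \frac{5007}{322}\right) = \frac{10014}{23}$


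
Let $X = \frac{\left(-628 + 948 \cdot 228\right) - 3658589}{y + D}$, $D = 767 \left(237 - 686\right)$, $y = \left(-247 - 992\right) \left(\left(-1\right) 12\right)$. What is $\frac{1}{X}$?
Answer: $\frac{329515}{3443073} \approx 0.095704$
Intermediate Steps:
$y = 14868$ ($y = \left(-1239\right) \left(-12\right) = 14868$)
$D = -344383$ ($D = 767 \left(-449\right) = -344383$)
$X = \frac{3443073}{329515}$ ($X = \frac{\left(-628 + 948 \cdot 228\right) - 3658589}{14868 - 344383} = \frac{\left(-628 + 216144\right) - 3658589}{-329515} = \left(215516 - 3658589\right) \left(- \frac{1}{329515}\right) = \left(-3443073\right) \left(- \frac{1}{329515}\right) = \frac{3443073}{329515} \approx 10.449$)
$\frac{1}{X} = \frac{1}{\frac{3443073}{329515}} = \frac{329515}{3443073}$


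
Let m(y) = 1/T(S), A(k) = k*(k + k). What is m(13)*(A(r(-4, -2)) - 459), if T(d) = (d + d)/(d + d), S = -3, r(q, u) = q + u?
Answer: -387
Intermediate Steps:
A(k) = 2*k² (A(k) = k*(2*k) = 2*k²)
T(d) = 1 (T(d) = (2*d)/((2*d)) = (2*d)*(1/(2*d)) = 1)
m(y) = 1 (m(y) = 1/1 = 1)
m(13)*(A(r(-4, -2)) - 459) = 1*(2*(-4 - 2)² - 459) = 1*(2*(-6)² - 459) = 1*(2*36 - 459) = 1*(72 - 459) = 1*(-387) = -387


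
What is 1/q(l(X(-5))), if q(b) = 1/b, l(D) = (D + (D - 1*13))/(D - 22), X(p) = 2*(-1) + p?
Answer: 27/29 ≈ 0.93103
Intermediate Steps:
X(p) = -2 + p
l(D) = (-13 + 2*D)/(-22 + D) (l(D) = (D + (D - 13))/(-22 + D) = (D + (-13 + D))/(-22 + D) = (-13 + 2*D)/(-22 + D))
1/q(l(X(-5))) = 1/(1/((-13 + 2*(-2 - 5))/(-22 + (-2 - 5)))) = 1/(1/((-13 + 2*(-7))/(-22 - 7))) = 1/(1/((-13 - 14)/(-29))) = 1/(1/(-1/29*(-27))) = 1/(1/(27/29)) = 1/(29/27) = 27/29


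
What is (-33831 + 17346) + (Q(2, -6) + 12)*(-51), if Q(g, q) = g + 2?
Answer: -17301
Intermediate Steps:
Q(g, q) = 2 + g
(-33831 + 17346) + (Q(2, -6) + 12)*(-51) = (-33831 + 17346) + ((2 + 2) + 12)*(-51) = -16485 + (4 + 12)*(-51) = -16485 + 16*(-51) = -16485 - 816 = -17301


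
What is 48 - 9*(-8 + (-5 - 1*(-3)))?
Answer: 138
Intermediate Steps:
48 - 9*(-8 + (-5 - 1*(-3))) = 48 - 9*(-8 + (-5 + 3)) = 48 - 9*(-8 - 2) = 48 - 9*(-10) = 48 + 90 = 138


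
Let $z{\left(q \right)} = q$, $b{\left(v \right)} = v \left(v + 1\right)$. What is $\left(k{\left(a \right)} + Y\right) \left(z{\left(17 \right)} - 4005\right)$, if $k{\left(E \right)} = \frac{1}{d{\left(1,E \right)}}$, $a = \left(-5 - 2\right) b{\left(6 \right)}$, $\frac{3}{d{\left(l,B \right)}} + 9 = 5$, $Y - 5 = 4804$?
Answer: $- \frac{57518924}{3} \approx -1.9173 \cdot 10^{7}$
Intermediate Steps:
$Y = 4809$ ($Y = 5 + 4804 = 4809$)
$d{\left(l,B \right)} = - \frac{3}{4}$ ($d{\left(l,B \right)} = \frac{3}{-9 + 5} = \frac{3}{-4} = 3 \left(- \frac{1}{4}\right) = - \frac{3}{4}$)
$b{\left(v \right)} = v \left(1 + v\right)$
$a = -294$ ($a = \left(-5 - 2\right) 6 \left(1 + 6\right) = - 7 \cdot 6 \cdot 7 = \left(-7\right) 42 = -294$)
$k{\left(E \right)} = - \frac{4}{3}$ ($k{\left(E \right)} = \frac{1}{- \frac{3}{4}} = - \frac{4}{3}$)
$\left(k{\left(a \right)} + Y\right) \left(z{\left(17 \right)} - 4005\right) = \left(- \frac{4}{3} + 4809\right) \left(17 - 4005\right) = \frac{14423}{3} \left(-3988\right) = - \frac{57518924}{3}$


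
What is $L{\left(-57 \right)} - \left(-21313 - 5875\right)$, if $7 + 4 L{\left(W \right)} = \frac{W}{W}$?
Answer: $\frac{54373}{2} \approx 27187.0$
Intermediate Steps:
$L{\left(W \right)} = - \frac{3}{2}$ ($L{\left(W \right)} = - \frac{7}{4} + \frac{W \frac{1}{W}}{4} = - \frac{7}{4} + \frac{1}{4} \cdot 1 = - \frac{7}{4} + \frac{1}{4} = - \frac{3}{2}$)
$L{\left(-57 \right)} - \left(-21313 - 5875\right) = - \frac{3}{2} - \left(-21313 - 5875\right) = - \frac{3}{2} - -27188 = - \frac{3}{2} + 27188 = \frac{54373}{2}$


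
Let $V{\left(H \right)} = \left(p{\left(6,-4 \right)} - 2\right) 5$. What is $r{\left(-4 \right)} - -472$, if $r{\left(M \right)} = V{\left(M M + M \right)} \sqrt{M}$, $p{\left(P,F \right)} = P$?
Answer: $472 + 40 i \approx 472.0 + 40.0 i$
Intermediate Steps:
$V{\left(H \right)} = 20$ ($V{\left(H \right)} = \left(6 - 2\right) 5 = 4 \cdot 5 = 20$)
$r{\left(M \right)} = 20 \sqrt{M}$
$r{\left(-4 \right)} - -472 = 20 \sqrt{-4} - -472 = 20 \cdot 2 i + 472 = 40 i + 472 = 472 + 40 i$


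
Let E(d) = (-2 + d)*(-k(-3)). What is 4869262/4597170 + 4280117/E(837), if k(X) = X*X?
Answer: -654661098832/1151591085 ≈ -568.48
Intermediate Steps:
k(X) = X²
E(d) = 18 - 9*d (E(d) = (-2 + d)*(-1*(-3)²) = (-2 + d)*(-1*9) = (-2 + d)*(-9) = 18 - 9*d)
4869262/4597170 + 4280117/E(837) = 4869262/4597170 + 4280117/(18 - 9*837) = 4869262*(1/4597170) + 4280117/(18 - 7533) = 2434631/2298585 + 4280117/(-7515) = 2434631/2298585 + 4280117*(-1/7515) = 2434631/2298585 - 4280117/7515 = -654661098832/1151591085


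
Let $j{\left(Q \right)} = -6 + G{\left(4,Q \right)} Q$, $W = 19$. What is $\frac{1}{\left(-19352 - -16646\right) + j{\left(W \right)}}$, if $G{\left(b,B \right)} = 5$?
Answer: $- \frac{1}{2617} \approx -0.00038212$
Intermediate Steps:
$j{\left(Q \right)} = -6 + 5 Q$
$\frac{1}{\left(-19352 - -16646\right) + j{\left(W \right)}} = \frac{1}{\left(-19352 - -16646\right) + \left(-6 + 5 \cdot 19\right)} = \frac{1}{\left(-19352 + 16646\right) + \left(-6 + 95\right)} = \frac{1}{-2706 + 89} = \frac{1}{-2617} = - \frac{1}{2617}$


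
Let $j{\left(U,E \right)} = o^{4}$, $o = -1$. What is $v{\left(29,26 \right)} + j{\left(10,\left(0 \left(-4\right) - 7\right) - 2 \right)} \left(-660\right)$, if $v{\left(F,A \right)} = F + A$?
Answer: $-605$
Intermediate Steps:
$j{\left(U,E \right)} = 1$ ($j{\left(U,E \right)} = \left(-1\right)^{4} = 1$)
$v{\left(F,A \right)} = A + F$
$v{\left(29,26 \right)} + j{\left(10,\left(0 \left(-4\right) - 7\right) - 2 \right)} \left(-660\right) = \left(26 + 29\right) + 1 \left(-660\right) = 55 - 660 = -605$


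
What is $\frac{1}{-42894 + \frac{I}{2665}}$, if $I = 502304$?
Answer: $- \frac{2665}{113810206} \approx -2.3416 \cdot 10^{-5}$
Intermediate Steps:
$\frac{1}{-42894 + \frac{I}{2665}} = \frac{1}{-42894 + \frac{502304}{2665}} = \frac{1}{- \frac{113810206}{2665}} = - \frac{2665}{113810206}$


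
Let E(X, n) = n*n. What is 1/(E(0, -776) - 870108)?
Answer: -1/267932 ≈ -3.7323e-6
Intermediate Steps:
E(X, n) = n²
1/(E(0, -776) - 870108) = 1/((-776)² - 870108) = 1/(602176 - 870108) = 1/(-267932) = -1/267932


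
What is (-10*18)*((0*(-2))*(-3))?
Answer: 0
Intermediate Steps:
(-10*18)*((0*(-2))*(-3)) = -0*(-3) = -180*0 = 0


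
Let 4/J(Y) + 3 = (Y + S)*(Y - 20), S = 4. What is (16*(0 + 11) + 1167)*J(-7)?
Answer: 2686/39 ≈ 68.872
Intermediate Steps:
J(Y) = 4/(-3 + (-20 + Y)*(4 + Y)) (J(Y) = 4/(-3 + (Y + 4)*(Y - 20)) = 4/(-3 + (4 + Y)*(-20 + Y)) = 4/(-3 + (-20 + Y)*(4 + Y)))
(16*(0 + 11) + 1167)*J(-7) = (16*(0 + 11) + 1167)*(4/(-83 + (-7)² - 16*(-7))) = (16*11 + 1167)*(4/(-83 + 49 + 112)) = (176 + 1167)*(4/78) = 1343*(4*(1/78)) = 1343*(2/39) = 2686/39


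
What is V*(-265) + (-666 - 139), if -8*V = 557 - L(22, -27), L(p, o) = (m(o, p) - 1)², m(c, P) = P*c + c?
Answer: -102383095/8 ≈ -1.2798e+7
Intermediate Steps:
m(c, P) = c + P*c
L(p, o) = (-1 + o*(1 + p))² (L(p, o) = (o*(1 + p) - 1)² = (-1 + o*(1 + p))²)
V = 386327/8 (V = -(557 - (-1 - 27*(1 + 22))²)/8 = -(557 - (-1 - 27*23)²)/8 = -(557 - (-1 - 621)²)/8 = -(557 - 1*(-622)²)/8 = -(557 - 1*386884)/8 = -(557 - 386884)/8 = -⅛*(-386327) = 386327/8 ≈ 48291.)
V*(-265) + (-666 - 139) = (386327/8)*(-265) + (-666 - 139) = -102376655/8 - 805 = -102383095/8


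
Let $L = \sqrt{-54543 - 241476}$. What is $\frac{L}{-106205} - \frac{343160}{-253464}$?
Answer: $\frac{42895}{31683} - \frac{3 i \sqrt{32891}}{106205} \approx 1.3539 - 0.0051229 i$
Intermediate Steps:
$L = 3 i \sqrt{32891}$ ($L = \sqrt{-296019} = 3 i \sqrt{32891} \approx 544.08 i$)
$\frac{L}{-106205} - \frac{343160}{-253464} = \frac{3 i \sqrt{32891}}{-106205} - \frac{343160}{-253464} = 3 i \sqrt{32891} \left(- \frac{1}{106205}\right) - - \frac{42895}{31683} = - \frac{3 i \sqrt{32891}}{106205} + \frac{42895}{31683} = \frac{42895}{31683} - \frac{3 i \sqrt{32891}}{106205}$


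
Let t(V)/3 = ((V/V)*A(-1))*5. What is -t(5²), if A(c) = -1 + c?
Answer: 30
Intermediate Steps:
t(V) = -30 (t(V) = 3*(((V/V)*(-1 - 1))*5) = 3*((1*(-2))*5) = 3*(-2*5) = 3*(-10) = -30)
-t(5²) = -1*(-30) = 30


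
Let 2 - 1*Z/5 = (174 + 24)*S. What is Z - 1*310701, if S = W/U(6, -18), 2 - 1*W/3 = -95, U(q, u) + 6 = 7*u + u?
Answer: -1543852/5 ≈ -3.0877e+5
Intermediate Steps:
U(q, u) = -6 + 8*u (U(q, u) = -6 + (7*u + u) = -6 + 8*u)
W = 291 (W = 6 - 3*(-95) = 6 + 285 = 291)
S = -97/50 (S = 291/(-6 + 8*(-18)) = 291/(-6 - 144) = 291/(-150) = 291*(-1/150) = -97/50 ≈ -1.9400)
Z = 9653/5 (Z = 10 - 5*(174 + 24)*(-97)/50 = 10 - 990*(-97)/50 = 10 - 5*(-9603/25) = 10 + 9603/5 = 9653/5 ≈ 1930.6)
Z - 1*310701 = 9653/5 - 1*310701 = 9653/5 - 310701 = -1543852/5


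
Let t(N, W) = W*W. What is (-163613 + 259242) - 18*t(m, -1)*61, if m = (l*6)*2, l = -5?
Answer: 94531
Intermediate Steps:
m = -60 (m = -5*6*2 = -30*2 = -60)
t(N, W) = W²
(-163613 + 259242) - 18*t(m, -1)*61 = (-163613 + 259242) - 18*(-1)²*61 = 95629 - 18*1*61 = 95629 - 18*61 = 95629 - 1098 = 94531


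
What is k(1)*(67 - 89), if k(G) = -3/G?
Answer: 66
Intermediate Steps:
k(1)*(67 - 89) = (-3/1)*(67 - 89) = -3*1*(-22) = -3*(-22) = 66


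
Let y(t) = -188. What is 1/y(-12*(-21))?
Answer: -1/188 ≈ -0.0053191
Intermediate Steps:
1/y(-12*(-21)) = 1/(-188) = -1/188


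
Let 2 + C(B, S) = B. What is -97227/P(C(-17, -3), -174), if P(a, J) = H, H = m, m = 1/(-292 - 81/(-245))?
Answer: 6947744193/245 ≈ 2.8358e+7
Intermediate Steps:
C(B, S) = -2 + B
m = -245/71459 (m = 1/(-292 - 81*(-1/245)) = 1/(-292 + 81/245) = 1/(-71459/245) = -245/71459 ≈ -0.0034285)
H = -245/71459 ≈ -0.0034285
P(a, J) = -245/71459
-97227/P(C(-17, -3), -174) = -97227/(-245/71459) = -97227*(-71459/245) = 6947744193/245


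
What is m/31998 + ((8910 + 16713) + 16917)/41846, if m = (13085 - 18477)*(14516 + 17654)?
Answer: -1814318186630/334747077 ≈ -5420.0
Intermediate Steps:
m = -173460640 (m = -5392*32170 = -173460640)
m/31998 + ((8910 + 16713) + 16917)/41846 = -173460640/31998 + ((8910 + 16713) + 16917)/41846 = -173460640*1/31998 + (25623 + 16917)*(1/41846) = -86730320/15999 + 42540*(1/41846) = -86730320/15999 + 21270/20923 = -1814318186630/334747077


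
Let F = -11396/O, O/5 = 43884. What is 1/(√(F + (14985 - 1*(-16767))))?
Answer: 3*√10615985211545/1741753111 ≈ 0.0056120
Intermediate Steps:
O = 219420 (O = 5*43884 = 219420)
F = -2849/54855 (F = -11396/219420 = -11396*1/219420 = -2849/54855 ≈ -0.051937)
1/(√(F + (14985 - 1*(-16767)))) = 1/(√(-2849/54855 + (14985 - 1*(-16767)))) = 1/(√(-2849/54855 + (14985 + 16767))) = 1/(√(-2849/54855 + 31752)) = 1/(√(1741753111/54855)) = 1/(√10615985211545/18285) = 3*√10615985211545/1741753111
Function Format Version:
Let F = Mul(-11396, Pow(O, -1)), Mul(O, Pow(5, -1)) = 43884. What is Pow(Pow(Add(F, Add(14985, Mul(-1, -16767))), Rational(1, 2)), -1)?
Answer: Mul(Rational(3, 1741753111), Pow(10615985211545, Rational(1, 2))) ≈ 0.0056120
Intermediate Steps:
O = 219420 (O = Mul(5, 43884) = 219420)
F = Rational(-2849, 54855) (F = Mul(-11396, Pow(219420, -1)) = Mul(-11396, Rational(1, 219420)) = Rational(-2849, 54855) ≈ -0.051937)
Pow(Pow(Add(F, Add(14985, Mul(-1, -16767))), Rational(1, 2)), -1) = Pow(Pow(Add(Rational(-2849, 54855), Add(14985, Mul(-1, -16767))), Rational(1, 2)), -1) = Pow(Pow(Add(Rational(-2849, 54855), Add(14985, 16767)), Rational(1, 2)), -1) = Pow(Pow(Add(Rational(-2849, 54855), 31752), Rational(1, 2)), -1) = Pow(Pow(Rational(1741753111, 54855), Rational(1, 2)), -1) = Pow(Mul(Rational(1, 18285), Pow(10615985211545, Rational(1, 2))), -1) = Mul(Rational(3, 1741753111), Pow(10615985211545, Rational(1, 2)))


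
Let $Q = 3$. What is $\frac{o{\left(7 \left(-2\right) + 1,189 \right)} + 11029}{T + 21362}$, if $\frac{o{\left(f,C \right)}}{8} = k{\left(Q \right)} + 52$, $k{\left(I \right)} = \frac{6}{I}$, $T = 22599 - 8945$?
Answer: $\frac{11461}{35016} \approx 0.32731$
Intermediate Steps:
$T = 13654$ ($T = 22599 - 8945 = 13654$)
$o{\left(f,C \right)} = 432$ ($o{\left(f,C \right)} = 8 \left(\frac{6}{3} + 52\right) = 8 \left(6 \cdot \frac{1}{3} + 52\right) = 8 \left(2 + 52\right) = 8 \cdot 54 = 432$)
$\frac{o{\left(7 \left(-2\right) + 1,189 \right)} + 11029}{T + 21362} = \frac{432 + 11029}{13654 + 21362} = \frac{11461}{35016}$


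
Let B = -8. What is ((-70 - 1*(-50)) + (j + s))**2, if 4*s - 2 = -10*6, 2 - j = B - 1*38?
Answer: 729/4 ≈ 182.25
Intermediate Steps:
j = 48 (j = 2 - (-8 - 1*38) = 2 - (-8 - 38) = 2 - 1*(-46) = 2 + 46 = 48)
s = -29/2 (s = 1/2 + (-10*6)/4 = 1/2 + (1/4)*(-60) = 1/2 - 15 = -29/2 ≈ -14.500)
((-70 - 1*(-50)) + (j + s))**2 = ((-70 - 1*(-50)) + (48 - 29/2))**2 = ((-70 + 50) + 67/2)**2 = (-20 + 67/2)**2 = (27/2)**2 = 729/4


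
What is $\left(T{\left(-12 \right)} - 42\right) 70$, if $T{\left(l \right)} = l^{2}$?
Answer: $7140$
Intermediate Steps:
$\left(T{\left(-12 \right)} - 42\right) 70 = \left(\left(-12\right)^{2} - 42\right) 70 = \left(144 - 42\right) 70 = 102 \cdot 70 = 7140$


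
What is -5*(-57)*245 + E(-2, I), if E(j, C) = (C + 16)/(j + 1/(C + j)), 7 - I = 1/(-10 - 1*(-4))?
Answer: 23456891/336 ≈ 69812.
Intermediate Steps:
I = 43/6 (I = 7 - 1/(-10 - 1*(-4)) = 7 - 1/(-10 + 4) = 7 - 1/(-6) = 7 - 1*(-1/6) = 7 + 1/6 = 43/6 ≈ 7.1667)
E(j, C) = (16 + C)/(j + 1/(C + j))
-5*(-57)*245 + E(-2, I) = -5*(-57)*245 + ((43/6)**2 + 16*(43/6) + 16*(-2) + (43/6)*(-2))/(1 + (-2)**2 + (43/6)*(-2)) = 285*245 + (1849/36 + 344/3 - 32 - 43/3)/(1 + 4 - 43/3) = 69825 + (4309/36)/(-28/3) = 69825 - 3/28*4309/36 = 69825 - 4309/336 = 23456891/336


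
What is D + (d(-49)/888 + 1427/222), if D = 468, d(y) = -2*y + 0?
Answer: 210695/444 ≈ 474.54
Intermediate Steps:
d(y) = -2*y
D + (d(-49)/888 + 1427/222) = 468 + (-2*(-49)/888 + 1427/222) = 468 + (98*(1/888) + 1427*(1/222)) = 468 + (49/444 + 1427/222) = 468 + 2903/444 = 210695/444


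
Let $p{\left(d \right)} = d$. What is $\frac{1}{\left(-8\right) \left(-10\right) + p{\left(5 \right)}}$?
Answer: $\frac{1}{85} \approx 0.011765$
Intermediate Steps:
$\frac{1}{\left(-8\right) \left(-10\right) + p{\left(5 \right)}} = \frac{1}{\left(-8\right) \left(-10\right) + 5} = \frac{1}{80 + 5} = \frac{1}{85}$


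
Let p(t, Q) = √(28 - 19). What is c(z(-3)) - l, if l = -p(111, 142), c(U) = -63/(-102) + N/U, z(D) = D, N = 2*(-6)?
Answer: 259/34 ≈ 7.6176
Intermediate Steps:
N = -12
p(t, Q) = 3 (p(t, Q) = √9 = 3)
c(U) = 21/34 - 12/U (c(U) = -63/(-102) - 12/U = -63*(-1/102) - 12/U = 21/34 - 12/U)
l = -3 (l = -1*3 = -3)
c(z(-3)) - l = (21/34 - 12/(-3)) - 1*(-3) = (21/34 - 12*(-⅓)) + 3 = (21/34 + 4) + 3 = 157/34 + 3 = 259/34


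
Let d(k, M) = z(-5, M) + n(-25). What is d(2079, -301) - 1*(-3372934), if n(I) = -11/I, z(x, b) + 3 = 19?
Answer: 84323761/25 ≈ 3.3730e+6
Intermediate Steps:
z(x, b) = 16 (z(x, b) = -3 + 19 = 16)
d(k, M) = 411/25 (d(k, M) = 16 - 11/(-25) = 16 - 11*(-1/25) = 16 + 11/25 = 411/25)
d(2079, -301) - 1*(-3372934) = 411/25 - 1*(-3372934) = 411/25 + 3372934 = 84323761/25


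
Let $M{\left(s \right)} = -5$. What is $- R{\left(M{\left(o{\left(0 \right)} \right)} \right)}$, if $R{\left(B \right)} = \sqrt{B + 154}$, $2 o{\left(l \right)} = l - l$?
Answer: $- \sqrt{149} \approx -12.207$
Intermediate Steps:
$o{\left(l \right)} = 0$ ($o{\left(l \right)} = \frac{l - l}{2} = \frac{1}{2} \cdot 0 = 0$)
$R{\left(B \right)} = \sqrt{154 + B}$
$- R{\left(M{\left(o{\left(0 \right)} \right)} \right)} = - \sqrt{154 - 5} = - \sqrt{149}$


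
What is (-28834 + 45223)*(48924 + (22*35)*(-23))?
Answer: 511566246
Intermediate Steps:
(-28834 + 45223)*(48924 + (22*35)*(-23)) = 16389*(48924 + 770*(-23)) = 16389*(48924 - 17710) = 16389*31214 = 511566246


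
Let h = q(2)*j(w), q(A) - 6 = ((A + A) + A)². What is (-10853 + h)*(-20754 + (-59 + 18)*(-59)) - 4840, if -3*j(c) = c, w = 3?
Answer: 199754985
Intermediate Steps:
q(A) = 6 + 9*A² (q(A) = 6 + ((A + A) + A)² = 6 + (2*A + A)² = 6 + (3*A)² = 6 + 9*A²)
j(c) = -c/3
h = -42 (h = (6 + 9*2²)*(-⅓*3) = (6 + 9*4)*(-1) = (6 + 36)*(-1) = 42*(-1) = -42)
(-10853 + h)*(-20754 + (-59 + 18)*(-59)) - 4840 = (-10853 - 42)*(-20754 + (-59 + 18)*(-59)) - 4840 = -10895*(-20754 - 41*(-59)) - 4840 = -10895*(-20754 + 2419) - 4840 = -10895*(-18335) - 4840 = 199759825 - 4840 = 199754985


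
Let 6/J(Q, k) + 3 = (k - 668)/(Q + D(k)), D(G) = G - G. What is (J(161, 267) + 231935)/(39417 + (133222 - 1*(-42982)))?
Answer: 102514787/95304482 ≈ 1.0757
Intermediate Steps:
D(G) = 0
J(Q, k) = 6/(-3 + (-668 + k)/Q) (J(Q, k) = 6/(-3 + (k - 668)/(Q + 0)) = 6/(-3 + (-668 + k)/Q))
(J(161, 267) + 231935)/(39417 + (133222 - 1*(-42982))) = (6*161/(-668 + 267 - 3*161) + 231935)/(39417 + (133222 - 1*(-42982))) = (6*161/(-668 + 267 - 483) + 231935)/(39417 + (133222 + 42982)) = (6*161/(-884) + 231935)/(39417 + 176204) = (6*161*(-1/884) + 231935)/215621 = (-483/442 + 231935)*(1/215621) = (102514787/442)*(1/215621) = 102514787/95304482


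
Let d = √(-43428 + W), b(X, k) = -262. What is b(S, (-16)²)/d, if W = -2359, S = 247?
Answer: 262*I*√45787/45787 ≈ 1.2244*I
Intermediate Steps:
d = I*√45787 (d = √(-43428 - 2359) = √(-45787) = I*√45787 ≈ 213.98*I)
b(S, (-16)²)/d = -262*(-I*√45787/45787) = -(-262)*I*√45787/45787 = 262*I*√45787/45787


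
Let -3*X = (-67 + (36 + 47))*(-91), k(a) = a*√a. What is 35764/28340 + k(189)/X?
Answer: 8941/7085 + 243*√21/208 ≈ 6.6156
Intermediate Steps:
k(a) = a^(3/2)
X = 1456/3 (X = -(-67 + (36 + 47))*(-91)/3 = -(-67 + 83)*(-91)/3 = -16*(-91)/3 = -⅓*(-1456) = 1456/3 ≈ 485.33)
35764/28340 + k(189)/X = 35764/28340 + 189^(3/2)/(1456/3) = 35764*(1/28340) + (567*√21)*(3/1456) = 8941/7085 + 243*√21/208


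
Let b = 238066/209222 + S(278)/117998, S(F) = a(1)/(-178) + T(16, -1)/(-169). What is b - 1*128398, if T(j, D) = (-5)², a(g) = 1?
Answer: -282115152250643541/2197212202484 ≈ -1.2840e+5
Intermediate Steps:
T(j, D) = 25
S(F) = -4619/30082 (S(F) = 1/(-178) + 25/(-169) = 1*(-1/178) + 25*(-1/169) = -1/178 - 25/169 = -4619/30082)
b = 2500123897091/2197212202484 (b = 238066/209222 - 4619/30082/117998 = 238066*(1/209222) - 4619/30082*1/117998 = 119033/104611 - 4619/3549615836 = 2500123897091/2197212202484 ≈ 1.1379)
b - 1*128398 = 2500123897091/2197212202484 - 1*128398 = 2500123897091/2197212202484 - 128398 = -282115152250643541/2197212202484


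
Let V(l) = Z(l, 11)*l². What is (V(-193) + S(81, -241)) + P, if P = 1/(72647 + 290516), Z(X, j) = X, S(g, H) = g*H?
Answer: -2617888812213/363163 ≈ -7.2086e+6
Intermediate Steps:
S(g, H) = H*g
P = 1/363163 ≈ 2.7536e-6
V(l) = l³ (V(l) = l*l² = l³)
(V(-193) + S(81, -241)) + P = ((-193)³ - 241*81) + 1/363163 = (-7189057 - 19521) + 1/363163 = -7208578 + 1/363163 = -2617888812213/363163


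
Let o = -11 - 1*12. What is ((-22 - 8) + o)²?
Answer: 2809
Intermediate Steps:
o = -23 (o = -11 - 12 = -23)
((-22 - 8) + o)² = ((-22 - 8) - 23)² = (-30 - 23)² = (-53)² = 2809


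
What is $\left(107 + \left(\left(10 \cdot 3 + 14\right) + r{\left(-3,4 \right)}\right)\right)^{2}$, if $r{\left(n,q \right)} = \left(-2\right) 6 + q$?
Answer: $20449$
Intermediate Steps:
$r{\left(n,q \right)} = -12 + q$
$\left(107 + \left(\left(10 \cdot 3 + 14\right) + r{\left(-3,4 \right)}\right)\right)^{2} = \left(107 + \left(\left(10 \cdot 3 + 14\right) + \left(-12 + 4\right)\right)\right)^{2} = \left(107 + \left(\left(30 + 14\right) - 8\right)\right)^{2} = \left(107 + \left(44 - 8\right)\right)^{2} = \left(107 + 36\right)^{2} = 143^{2} = 20449$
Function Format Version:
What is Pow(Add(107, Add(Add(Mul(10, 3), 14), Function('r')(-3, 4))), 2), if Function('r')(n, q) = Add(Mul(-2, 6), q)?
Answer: 20449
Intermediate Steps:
Function('r')(n, q) = Add(-12, q)
Pow(Add(107, Add(Add(Mul(10, 3), 14), Function('r')(-3, 4))), 2) = Pow(Add(107, Add(Add(Mul(10, 3), 14), Add(-12, 4))), 2) = Pow(Add(107, Add(Add(30, 14), -8)), 2) = Pow(Add(107, Add(44, -8)), 2) = Pow(Add(107, 36), 2) = Pow(143, 2) = 20449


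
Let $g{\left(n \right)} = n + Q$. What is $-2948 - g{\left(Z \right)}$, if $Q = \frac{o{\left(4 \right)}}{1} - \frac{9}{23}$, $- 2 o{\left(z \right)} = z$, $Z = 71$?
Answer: $- \frac{69382}{23} \approx -3016.6$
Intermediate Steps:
$o{\left(z \right)} = - \frac{z}{2}$
$Q = - \frac{55}{23}$ ($Q = \frac{\left(- \frac{1}{2}\right) 4}{1} - \frac{9}{23} = \left(-2\right) 1 - \frac{9}{23} = -2 - \frac{9}{23} = - \frac{55}{23} \approx -2.3913$)
$g{\left(n \right)} = - \frac{55}{23} + n$ ($g{\left(n \right)} = n - \frac{55}{23} = - \frac{55}{23} + n$)
$-2948 - g{\left(Z \right)} = -2948 - \left(- \frac{55}{23} + 71\right) = -2948 - \frac{1578}{23} = - \frac{69382}{23}$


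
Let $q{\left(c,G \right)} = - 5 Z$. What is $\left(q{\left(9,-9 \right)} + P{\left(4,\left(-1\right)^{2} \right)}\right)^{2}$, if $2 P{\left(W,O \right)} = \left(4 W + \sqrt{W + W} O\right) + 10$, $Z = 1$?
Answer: $\left(8 + \sqrt{2}\right)^{2} \approx 88.627$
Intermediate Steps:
$q{\left(c,G \right)} = -5$ ($q{\left(c,G \right)} = \left(-5\right) 1 = -5$)
$P{\left(W,O \right)} = 5 + 2 W + \frac{O \sqrt{2} \sqrt{W}}{2}$ ($P{\left(W,O \right)} = \frac{\left(4 W + \sqrt{W + W} O\right) + 10}{2} = \frac{\left(4 W + \sqrt{2 W} O\right) + 10}{2} = \frac{\left(4 W + \sqrt{2} \sqrt{W} O\right) + 10}{2} = \frac{\left(4 W + O \sqrt{2} \sqrt{W}\right) + 10}{2} = \frac{10 + 4 W + O \sqrt{2} \sqrt{W}}{2} = 5 + 2 W + \frac{O \sqrt{2} \sqrt{W}}{2}$)
$\left(q{\left(9,-9 \right)} + P{\left(4,\left(-1\right)^{2} \right)}\right)^{2} = \left(-5 + \left(5 + 2 \cdot 4 + \frac{\left(-1\right)^{2} \sqrt{2} \sqrt{4}}{2}\right)\right)^{2} = \left(-5 + \left(5 + 8 + \frac{1}{2} \cdot 1 \sqrt{2} \cdot 2\right)\right)^{2} = \left(-5 + \left(5 + 8 + \sqrt{2}\right)\right)^{2} = \left(-5 + \left(13 + \sqrt{2}\right)\right)^{2} = \left(8 + \sqrt{2}\right)^{2}$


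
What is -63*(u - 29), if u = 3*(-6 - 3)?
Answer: 3528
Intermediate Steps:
u = -27 (u = 3*(-9) = -27)
-63*(u - 29) = -63*(-27 - 29) = -63*(-56) = 3528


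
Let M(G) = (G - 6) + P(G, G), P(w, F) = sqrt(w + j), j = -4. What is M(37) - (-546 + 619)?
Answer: -42 + sqrt(33) ≈ -36.255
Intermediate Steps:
P(w, F) = sqrt(-4 + w) (P(w, F) = sqrt(w - 4) = sqrt(-4 + w))
M(G) = -6 + G + sqrt(-4 + G) (M(G) = (G - 6) + sqrt(-4 + G) = (-6 + G) + sqrt(-4 + G) = -6 + G + sqrt(-4 + G))
M(37) - (-546 + 619) = (-6 + 37 + sqrt(-4 + 37)) - (-546 + 619) = (-6 + 37 + sqrt(33)) - 1*73 = (31 + sqrt(33)) - 73 = -42 + sqrt(33)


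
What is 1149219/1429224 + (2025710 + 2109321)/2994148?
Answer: 779234776363/356609015096 ≈ 2.1851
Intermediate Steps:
1149219/1429224 + (2025710 + 2109321)/2994148 = 1149219*(1/1429224) + 4135031*(1/2994148) = 383073/476408 + 4135031/2994148 = 779234776363/356609015096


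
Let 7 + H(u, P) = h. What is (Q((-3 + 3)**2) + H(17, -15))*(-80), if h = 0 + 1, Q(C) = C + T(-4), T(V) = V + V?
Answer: 1120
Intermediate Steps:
T(V) = 2*V
Q(C) = -8 + C (Q(C) = C + 2*(-4) = C - 8 = -8 + C)
h = 1
H(u, P) = -6 (H(u, P) = -7 + 1 = -6)
(Q((-3 + 3)**2) + H(17, -15))*(-80) = ((-8 + (-3 + 3)**2) - 6)*(-80) = ((-8 + 0**2) - 6)*(-80) = ((-8 + 0) - 6)*(-80) = (-8 - 6)*(-80) = -14*(-80) = 1120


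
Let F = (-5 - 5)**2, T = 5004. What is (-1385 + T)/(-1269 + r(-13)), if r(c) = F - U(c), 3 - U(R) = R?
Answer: -3619/1185 ≈ -3.0540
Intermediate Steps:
U(R) = 3 - R
F = 100 (F = (-10)**2 = 100)
r(c) = 97 + c (r(c) = 100 - (3 - c) = 100 + (-3 + c) = 97 + c)
(-1385 + T)/(-1269 + r(-13)) = (-1385 + 5004)/(-1269 + (97 - 13)) = 3619/(-1269 + 84) = 3619/(-1185) = 3619*(-1/1185) = -3619/1185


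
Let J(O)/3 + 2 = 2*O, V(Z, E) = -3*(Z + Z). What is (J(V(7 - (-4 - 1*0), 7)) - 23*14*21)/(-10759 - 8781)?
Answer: 1791/4885 ≈ 0.36663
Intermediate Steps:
V(Z, E) = -6*Z
J(O) = -6 + 6*O (J(O) = -6 + 3*(2*O) = -6 + 6*O)
(J(V(7 - (-4 - 1*0), 7)) - 23*14*21)/(-10759 - 8781) = ((-6 + 6*(-6*(7 - (-4 - 1*0)))) - 23*14*21)/(-10759 - 8781) = ((-6 + 6*(-6*(7 - (-4 + 0)))) - 322*21)/(-19540) = ((-6 + 6*(-6*(7 - 1*(-4)))) - 6762)*(-1/19540) = ((-6 + 6*(-6*(7 + 4))) - 6762)*(-1/19540) = ((-6 + 6*(-6*11)) - 6762)*(-1/19540) = ((-6 + 6*(-66)) - 6762)*(-1/19540) = ((-6 - 396) - 6762)*(-1/19540) = (-402 - 6762)*(-1/19540) = -7164*(-1/19540) = 1791/4885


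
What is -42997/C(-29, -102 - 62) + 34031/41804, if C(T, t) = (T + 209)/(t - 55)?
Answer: 8200977674/156765 ≈ 52314.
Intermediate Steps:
C(T, t) = (209 + T)/(-55 + t)
-42997/C(-29, -102 - 62) + 34031/41804 = -42997*(-55 + (-102 - 62))/(209 - 29) + 34031/41804 = -42997/(180/(-55 - 164)) + 34031*(1/41804) = -42997/(180/(-219)) + 34031/41804 = -42997/((-1/219*180)) + 34031/41804 = -42997/(-60/73) + 34031/41804 = -42997*(-73/60) + 34031/41804 = 3138781/60 + 34031/41804 = 8200977674/156765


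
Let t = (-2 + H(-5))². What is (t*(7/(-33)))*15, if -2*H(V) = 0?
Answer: -140/11 ≈ -12.727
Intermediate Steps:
H(V) = 0 (H(V) = -½*0 = 0)
t = 4 (t = (-2 + 0)² = (-2)² = 4)
(t*(7/(-33)))*15 = (4*(7/(-33)))*15 = (4*(7*(-1/33)))*15 = (4*(-7/33))*15 = -28/33*15 = -140/11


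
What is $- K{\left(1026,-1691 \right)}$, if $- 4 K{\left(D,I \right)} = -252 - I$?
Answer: $\frac{1439}{4} \approx 359.75$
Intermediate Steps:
$K{\left(D,I \right)} = 63 + \frac{I}{4}$ ($K{\left(D,I \right)} = - \frac{-252 - I}{4} = 63 + \frac{I}{4}$)
$- K{\left(1026,-1691 \right)} = - (63 + \frac{1}{4} \left(-1691\right)) = - (63 - \frac{1691}{4}) = \left(-1\right) \left(- \frac{1439}{4}\right) = \frac{1439}{4}$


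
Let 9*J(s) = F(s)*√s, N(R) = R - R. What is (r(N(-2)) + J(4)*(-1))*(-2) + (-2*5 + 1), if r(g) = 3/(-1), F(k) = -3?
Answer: -13/3 ≈ -4.3333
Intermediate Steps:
N(R) = 0
J(s) = -√s/3 (J(s) = (-3*√s)/9 = -√s/3)
r(g) = -3 (r(g) = 3*(-1) = -3)
(r(N(-2)) + J(4)*(-1))*(-2) + (-2*5 + 1) = (-3 - √4/3*(-1))*(-2) + (-2*5 + 1) = (-3 - ⅓*2*(-1))*(-2) + (-10 + 1) = (-3 - ⅔*(-1))*(-2) - 9 = (-3 + ⅔)*(-2) - 9 = -7/3*(-2) - 9 = 14/3 - 9 = -13/3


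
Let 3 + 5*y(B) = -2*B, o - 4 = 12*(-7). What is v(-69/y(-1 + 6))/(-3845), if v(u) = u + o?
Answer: 139/9997 ≈ 0.013904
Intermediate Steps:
o = -80 (o = 4 + 12*(-7) = 4 - 84 = -80)
y(B) = -⅗ - 2*B/5 (y(B) = -⅗ + (-2*B)/5 = -⅗ - 2*B/5)
v(u) = -80 + u (v(u) = u - 80 = -80 + u)
v(-69/y(-1 + 6))/(-3845) = (-80 - 69/(-⅗ - 2*(-1 + 6)/5))/(-3845) = (-80 - 69/(-⅗ - ⅖*5))*(-1/3845) = (-80 - 69/(-⅗ - 2))*(-1/3845) = (-80 - 69/(-13/5))*(-1/3845) = (-80 - 69*(-5/13))*(-1/3845) = (-80 + 345/13)*(-1/3845) = -695/13*(-1/3845) = 139/9997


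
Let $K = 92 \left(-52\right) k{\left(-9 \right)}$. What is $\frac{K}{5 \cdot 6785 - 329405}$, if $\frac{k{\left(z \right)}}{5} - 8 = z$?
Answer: $- \frac{598}{7387} \approx -0.080953$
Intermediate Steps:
$k{\left(z \right)} = 40 + 5 z$
$K = 23920$ ($K = 92 \left(-52\right) \left(40 + 5 \left(-9\right)\right) = - 4784 \left(40 - 45\right) = \left(-4784\right) \left(-5\right) = 23920$)
$\frac{K}{5 \cdot 6785 - 329405} = \frac{23920}{5 \cdot 6785 - 329405} = \frac{23920}{33925 - 329405} = \frac{23920}{-295480} = 23920 \left(- \frac{1}{295480}\right) = - \frac{598}{7387}$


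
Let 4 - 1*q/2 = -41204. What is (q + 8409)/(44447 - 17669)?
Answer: 30275/8926 ≈ 3.3918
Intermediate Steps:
q = 82416 (q = 8 - 2*(-41204) = 8 + 82408 = 82416)
(q + 8409)/(44447 - 17669) = (82416 + 8409)/(44447 - 17669) = 90825/26778 = 90825*(1/26778) = 30275/8926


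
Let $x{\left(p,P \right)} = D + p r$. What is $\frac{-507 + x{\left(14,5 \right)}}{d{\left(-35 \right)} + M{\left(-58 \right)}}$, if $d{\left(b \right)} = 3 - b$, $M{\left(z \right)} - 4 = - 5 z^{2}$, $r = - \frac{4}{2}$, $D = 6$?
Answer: $\frac{529}{16778} \approx 0.031529$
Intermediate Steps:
$r = -2$ ($r = \left(-4\right) \frac{1}{2} = -2$)
$x{\left(p,P \right)} = 6 - 2 p$ ($x{\left(p,P \right)} = 6 + p \left(-2\right) = 6 - 2 p$)
$M{\left(z \right)} = 4 - 5 z^{2}$
$\frac{-507 + x{\left(14,5 \right)}}{d{\left(-35 \right)} + M{\left(-58 \right)}} = \frac{-507 + \left(6 - 28\right)}{\left(3 - -35\right) + \left(4 - 5 \left(-58\right)^{2}\right)} = \frac{-507 + \left(6 - 28\right)}{\left(3 + 35\right) + \left(4 - 16820\right)} = \frac{-507 - 22}{38 + \left(4 - 16820\right)} = - \frac{529}{38 - 16816} = - \frac{529}{-16778} = \left(-529\right) \left(- \frac{1}{16778}\right) = \frac{529}{16778}$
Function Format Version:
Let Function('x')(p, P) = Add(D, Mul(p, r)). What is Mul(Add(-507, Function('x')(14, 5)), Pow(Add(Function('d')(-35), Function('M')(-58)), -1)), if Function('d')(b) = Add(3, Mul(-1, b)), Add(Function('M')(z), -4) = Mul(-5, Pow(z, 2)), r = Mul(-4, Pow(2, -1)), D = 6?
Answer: Rational(529, 16778) ≈ 0.031529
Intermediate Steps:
r = -2 (r = Mul(-4, Rational(1, 2)) = -2)
Function('x')(p, P) = Add(6, Mul(-2, p)) (Function('x')(p, P) = Add(6, Mul(p, -2)) = Add(6, Mul(-2, p)))
Function('M')(z) = Add(4, Mul(-5, Pow(z, 2)))
Mul(Add(-507, Function('x')(14, 5)), Pow(Add(Function('d')(-35), Function('M')(-58)), -1)) = Mul(Add(-507, Add(6, Mul(-2, 14))), Pow(Add(Add(3, Mul(-1, -35)), Add(4, Mul(-5, Pow(-58, 2)))), -1)) = Mul(Add(-507, Add(6, -28)), Pow(Add(Add(3, 35), Add(4, Mul(-5, 3364))), -1)) = Mul(Add(-507, -22), Pow(Add(38, Add(4, -16820)), -1)) = Mul(-529, Pow(Add(38, -16816), -1)) = Mul(-529, Pow(-16778, -1)) = Mul(-529, Rational(-1, 16778)) = Rational(529, 16778)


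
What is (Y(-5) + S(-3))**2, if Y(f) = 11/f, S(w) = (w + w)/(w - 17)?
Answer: 361/100 ≈ 3.6100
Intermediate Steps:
S(w) = 2*w/(-17 + w) (S(w) = (2*w)/(-17 + w) = 2*w/(-17 + w))
(Y(-5) + S(-3))**2 = (11/(-5) + 2*(-3)/(-17 - 3))**2 = (11*(-1/5) + 2*(-3)/(-20))**2 = (-11/5 + 2*(-3)*(-1/20))**2 = (-11/5 + 3/10)**2 = (-19/10)**2 = 361/100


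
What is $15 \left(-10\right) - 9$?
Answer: $-159$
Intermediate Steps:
$15 \left(-10\right) - 9 = -150 - 9 = -159$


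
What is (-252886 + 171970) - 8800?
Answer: -89716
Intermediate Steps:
(-252886 + 171970) - 8800 = -80916 - 8800 = -89716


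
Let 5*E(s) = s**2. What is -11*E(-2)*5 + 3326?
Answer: 3282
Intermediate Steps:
E(s) = s**2/5
-11*E(-2)*5 + 3326 = -11*(-2)**2/5*5 + 3326 = -11*4/5*5 + 3326 = -44/5*5 + 3326 = -44 + 3326 = 3282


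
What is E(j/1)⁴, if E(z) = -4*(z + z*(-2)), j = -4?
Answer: 65536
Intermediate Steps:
E(z) = 4*z (E(z) = -4*(z - 2*z) = -(-4)*z = 4*z)
E(j/1)⁴ = (4*(-4/1))⁴ = (4*(-4*1))⁴ = (4*(-4))⁴ = (-16)⁴ = 65536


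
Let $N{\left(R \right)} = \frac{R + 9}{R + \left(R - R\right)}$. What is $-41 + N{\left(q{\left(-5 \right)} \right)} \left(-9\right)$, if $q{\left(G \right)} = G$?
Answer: $- \frac{169}{5} \approx -33.8$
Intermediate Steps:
$N{\left(R \right)} = \frac{9 + R}{R}$ ($N{\left(R \right)} = \frac{9 + R}{R + 0} = \frac{9 + R}{R}$)
$-41 + N{\left(q{\left(-5 \right)} \right)} \left(-9\right) = -41 + \frac{9 - 5}{-5} \left(-9\right) = -41 + \left(- \frac{1}{5}\right) 4 \left(-9\right) = -41 - - \frac{36}{5} = -41 + \frac{36}{5} = - \frac{169}{5}$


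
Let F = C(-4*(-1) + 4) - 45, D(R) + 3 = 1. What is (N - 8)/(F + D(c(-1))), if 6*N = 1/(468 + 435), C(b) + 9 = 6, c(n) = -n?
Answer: 43343/270900 ≈ 0.16000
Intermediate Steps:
C(b) = -3 (C(b) = -9 + 6 = -3)
D(R) = -2 (D(R) = -3 + 1 = -2)
F = -48 (F = -3 - 45 = -48)
N = 1/5418 (N = 1/(6*(468 + 435)) = (⅙)/903 = (⅙)*(1/903) = 1/5418 ≈ 0.00018457)
(N - 8)/(F + D(c(-1))) = (1/5418 - 8)/(-48 - 2) = -43343/5418/(-50) = -43343/5418*(-1/50) = 43343/270900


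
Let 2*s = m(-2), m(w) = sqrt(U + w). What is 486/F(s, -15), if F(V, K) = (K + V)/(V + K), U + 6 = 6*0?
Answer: 486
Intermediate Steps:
U = -6 (U = -6 + 6*0 = -6 + 0 = -6)
m(w) = sqrt(-6 + w)
s = I*sqrt(2) (s = sqrt(-6 - 2)/2 = sqrt(-8)/2 = (2*I*sqrt(2))/2 = I*sqrt(2) ≈ 1.4142*I)
F(V, K) = 1 (F(V, K) = (K + V)/(K + V) = 1)
486/F(s, -15) = 486/1 = 486*1 = 486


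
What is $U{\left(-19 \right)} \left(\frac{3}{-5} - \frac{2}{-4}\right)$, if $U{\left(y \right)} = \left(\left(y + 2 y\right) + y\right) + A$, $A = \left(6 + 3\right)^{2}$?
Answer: $- \frac{1}{2} \approx -0.5$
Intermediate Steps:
$A = 81$ ($A = 9^{2} = 81$)
$U{\left(y \right)} = 81 + 4 y$ ($U{\left(y \right)} = \left(\left(y + 2 y\right) + y\right) + 81 = \left(3 y + y\right) + 81 = 4 y + 81 = 81 + 4 y$)
$U{\left(-19 \right)} \left(\frac{3}{-5} - \frac{2}{-4}\right) = \left(81 + 4 \left(-19\right)\right) \left(\frac{3}{-5} - \frac{2}{-4}\right) = \left(81 - 76\right) \left(3 \left(- \frac{1}{5}\right) - - \frac{1}{2}\right) = 5 \left(- \frac{3}{5} + \frac{1}{2}\right) = 5 \left(- \frac{1}{10}\right) = - \frac{1}{2}$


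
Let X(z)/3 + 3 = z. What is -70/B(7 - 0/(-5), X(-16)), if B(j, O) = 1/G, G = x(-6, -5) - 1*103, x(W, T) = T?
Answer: 7560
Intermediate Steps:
X(z) = -9 + 3*z
G = -108 (G = -5 - 1*103 = -5 - 103 = -108)
B(j, O) = -1/108 (B(j, O) = 1/(-108) = -1/108)
-70/B(7 - 0/(-5), X(-16)) = -70/(-1/108) = -70*(-108) = 7560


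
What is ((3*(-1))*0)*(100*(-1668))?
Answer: 0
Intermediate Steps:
((3*(-1))*0)*(100*(-1668)) = -3*0*(-166800) = 0*(-166800) = 0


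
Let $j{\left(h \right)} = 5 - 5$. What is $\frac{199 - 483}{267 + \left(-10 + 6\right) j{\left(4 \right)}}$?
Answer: $- \frac{284}{267} \approx -1.0637$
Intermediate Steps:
$j{\left(h \right)} = 0$
$\frac{199 - 483}{267 + \left(-10 + 6\right) j{\left(4 \right)}} = \frac{199 - 483}{267 + \left(-10 + 6\right) 0} = - \frac{284}{267 - 0} = - \frac{284}{267 + 0} = - \frac{284}{267}$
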